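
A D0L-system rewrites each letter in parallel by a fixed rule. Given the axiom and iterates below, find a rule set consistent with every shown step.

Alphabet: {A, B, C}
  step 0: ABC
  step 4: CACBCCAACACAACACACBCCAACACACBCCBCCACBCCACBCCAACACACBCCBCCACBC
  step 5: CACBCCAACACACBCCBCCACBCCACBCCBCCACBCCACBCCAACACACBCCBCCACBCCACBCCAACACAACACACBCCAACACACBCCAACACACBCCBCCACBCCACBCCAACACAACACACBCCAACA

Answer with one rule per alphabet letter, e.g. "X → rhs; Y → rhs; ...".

A->CBC, B->A, C->CA

  step 4 ⇒ step 5: CACBCCAACACAACACACBCCAACACACBCCBCCACBCCACBCCAACACACBCCBCCACBC ⇒ CA·CBC·CA·A·CA·CA·CBC·CBC·CA·CBC·CA·CBC·CBC·CA·CBC·CA·CBC·CA·A·CA·CA·CBC·CBC·CA·CBC·CA·CBC·CA·A·CA·CA·A·CA·CA·CBC·CA·A·CA·CA·CBC·CA·A·CA·CA·CBC·CBC·CA·CBC·CA·CBC·CA·A·CA·CA·A·CA·CA·CBC·CA·A·CA
    A ↦ CBC
    B ↦ A
    C ↦ CA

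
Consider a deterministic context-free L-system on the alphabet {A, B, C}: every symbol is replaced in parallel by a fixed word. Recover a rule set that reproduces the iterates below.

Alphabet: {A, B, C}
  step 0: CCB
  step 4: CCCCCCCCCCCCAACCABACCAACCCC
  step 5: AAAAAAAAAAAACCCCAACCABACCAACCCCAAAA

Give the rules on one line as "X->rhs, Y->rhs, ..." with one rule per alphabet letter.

A->CC, B->ABA, C->A

  step 4 ⇒ step 5: CCCCCCCCCCCCAACCABACCAACCCC ⇒ A·A·A·A·A·A·A·A·A·A·A·A·CC·CC·A·A·CC·ABA·CC·A·A·CC·CC·A·A·A·A
    A ↦ CC
    B ↦ ABA
    C ↦ A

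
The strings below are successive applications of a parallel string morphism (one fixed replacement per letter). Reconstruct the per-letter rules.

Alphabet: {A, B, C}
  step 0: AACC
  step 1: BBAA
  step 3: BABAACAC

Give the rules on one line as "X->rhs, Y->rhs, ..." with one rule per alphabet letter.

A->B, B->AC, C->A

  step 0 ⇒ step 1: AACC ⇒ B·B·A·A
    A ↦ B
    C ↦ A
    B ↦ AC  (constrained at step 1)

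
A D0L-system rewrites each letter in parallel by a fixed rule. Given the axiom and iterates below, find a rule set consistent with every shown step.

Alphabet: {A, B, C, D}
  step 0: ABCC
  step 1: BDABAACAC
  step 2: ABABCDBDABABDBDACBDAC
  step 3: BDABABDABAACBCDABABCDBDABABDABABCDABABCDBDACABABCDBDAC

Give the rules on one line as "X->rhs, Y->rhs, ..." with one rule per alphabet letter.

A->BD, B->ABA, C->AC, D->BCD

  step 2 ⇒ step 3: ABABCDBDABABDBDACBDAC ⇒ BD·ABA·BD·ABA·AC·BCD·ABA·BCD·BD·ABA·BD·ABA·BCD·ABA·BCD·BD·AC·ABA·BCD·BD·AC
    A ↦ BD
    B ↦ ABA
    C ↦ AC
    D ↦ BCD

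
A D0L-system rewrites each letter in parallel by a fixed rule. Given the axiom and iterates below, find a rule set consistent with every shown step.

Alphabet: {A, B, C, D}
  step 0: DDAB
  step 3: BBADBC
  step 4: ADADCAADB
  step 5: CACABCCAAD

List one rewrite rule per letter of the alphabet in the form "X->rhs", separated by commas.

A->C, B->AD, C->B, D->A

  step 4 ⇒ step 5: ADADCAADB ⇒ C·A·C·A·B·C·C·A·AD
    A ↦ C
    B ↦ AD
    C ↦ B
    D ↦ A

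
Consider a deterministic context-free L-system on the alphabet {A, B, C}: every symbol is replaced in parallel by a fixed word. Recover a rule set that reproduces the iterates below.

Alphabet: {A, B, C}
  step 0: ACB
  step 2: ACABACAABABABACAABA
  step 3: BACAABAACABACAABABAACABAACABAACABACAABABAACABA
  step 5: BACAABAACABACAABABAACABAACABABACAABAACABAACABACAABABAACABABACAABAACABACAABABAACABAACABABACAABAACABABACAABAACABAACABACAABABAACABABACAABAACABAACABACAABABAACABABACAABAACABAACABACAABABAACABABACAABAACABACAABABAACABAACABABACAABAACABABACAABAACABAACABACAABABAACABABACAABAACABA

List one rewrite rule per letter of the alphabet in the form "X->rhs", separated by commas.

  step 2 ⇒ step 3: ACABACAABABABACAABA ⇒ BA·CAA·BA·ACA·BA·CAA·BA·BA·ACA·BA·ACA·BA·ACA·BA·CAA·BA·BA·ACA·BA
    A ↦ BA
    B ↦ ACA
    C ↦ CAA

A->BA, B->ACA, C->CAA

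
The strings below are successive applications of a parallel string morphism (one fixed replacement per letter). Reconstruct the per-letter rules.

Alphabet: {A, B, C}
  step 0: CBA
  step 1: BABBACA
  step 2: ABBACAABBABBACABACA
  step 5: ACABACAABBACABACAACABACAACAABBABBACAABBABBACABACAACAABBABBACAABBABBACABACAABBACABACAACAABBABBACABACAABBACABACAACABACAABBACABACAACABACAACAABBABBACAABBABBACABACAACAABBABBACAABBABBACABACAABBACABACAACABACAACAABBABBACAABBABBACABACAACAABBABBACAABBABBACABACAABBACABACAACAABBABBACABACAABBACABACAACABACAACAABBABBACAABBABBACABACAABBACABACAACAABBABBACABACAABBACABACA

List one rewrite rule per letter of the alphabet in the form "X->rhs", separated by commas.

  step 1 ⇒ step 2: BABBACA ⇒ ABB·ACA·ABB·ABB·ACA·B·ACA
    A ↦ ACA
    B ↦ ABB
    C ↦ B

A->ACA, B->ABB, C->B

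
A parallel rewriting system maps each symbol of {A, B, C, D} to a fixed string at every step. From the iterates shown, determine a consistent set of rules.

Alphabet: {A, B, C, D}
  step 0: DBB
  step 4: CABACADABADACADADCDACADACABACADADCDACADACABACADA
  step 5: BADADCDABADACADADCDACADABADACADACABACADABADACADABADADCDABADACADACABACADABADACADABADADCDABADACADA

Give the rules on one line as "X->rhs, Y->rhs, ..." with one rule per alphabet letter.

  step 4 ⇒ step 5: CABACADABADACADADCDACADACABACADADCDACADACABACADA ⇒ BA·DA·DC·DA·BA·DA·CA·DA·DC·DA·CA·DA·BA·DA·CA·DA·CA·BA·CA·DA·BA·DA·CA·DA·BA·DA·DC·DA·BA·DA·CA·DA·CA·BA·CA·DA·BA·DA·CA·DA·BA·DA·DC·DA·BA·DA·CA·DA
    A ↦ DA
    B ↦ DC
    C ↦ BA
    D ↦ CA

A->DA, B->DC, C->BA, D->CA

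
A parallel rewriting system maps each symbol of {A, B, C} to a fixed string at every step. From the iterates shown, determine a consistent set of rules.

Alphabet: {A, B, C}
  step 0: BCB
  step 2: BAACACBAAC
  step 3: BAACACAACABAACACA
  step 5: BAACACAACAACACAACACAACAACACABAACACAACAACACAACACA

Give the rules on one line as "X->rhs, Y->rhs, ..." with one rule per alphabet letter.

  step 2 ⇒ step 3: BAACACBAAC ⇒ BA·AC·AC·A·AC·A·BA·AC·AC·A
    A ↦ AC
    B ↦ BA
    C ↦ A

A->AC, B->BA, C->A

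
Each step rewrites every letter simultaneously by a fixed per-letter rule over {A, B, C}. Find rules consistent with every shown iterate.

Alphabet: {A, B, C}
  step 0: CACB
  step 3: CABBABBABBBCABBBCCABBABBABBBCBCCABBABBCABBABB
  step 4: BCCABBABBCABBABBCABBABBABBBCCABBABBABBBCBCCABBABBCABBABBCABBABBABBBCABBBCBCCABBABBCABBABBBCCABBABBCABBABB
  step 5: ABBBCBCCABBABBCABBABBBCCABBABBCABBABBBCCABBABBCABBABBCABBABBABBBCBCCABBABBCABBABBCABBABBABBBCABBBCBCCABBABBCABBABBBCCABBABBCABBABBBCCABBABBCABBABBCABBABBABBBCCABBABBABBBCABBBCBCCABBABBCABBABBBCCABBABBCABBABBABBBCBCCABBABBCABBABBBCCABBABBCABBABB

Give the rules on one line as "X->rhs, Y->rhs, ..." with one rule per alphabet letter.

A->C, B->ABB, C->BC

  step 4 ⇒ step 5: BCCABBABBCABBABBCABBABBABBBCCABBABBABBBCBCCABBABBCABBABBCABBABBABBBCABBBCBCCABBABBCABBABBBCCABBABBCABBABB ⇒ ABB·BC·BC·C·ABB·ABB·C·ABB·ABB·BC·C·ABB·ABB·C·ABB·ABB·BC·C·ABB·ABB·C·ABB·ABB·C·ABB·ABB·ABB·BC·BC·C·ABB·ABB·C·ABB·ABB·C·ABB·ABB·ABB·BC·ABB·BC·BC·C·ABB·ABB·C·ABB·ABB·BC·C·ABB·ABB·C·ABB·ABB·BC·C·ABB·ABB·C·ABB·ABB·C·ABB·ABB·ABB·BC·C·ABB·ABB·ABB·BC·ABB·BC·BC·C·ABB·ABB·C·ABB·ABB·BC·C·ABB·ABB·C·ABB·ABB·ABB·BC·BC·C·ABB·ABB·C·ABB·ABB·BC·C·ABB·ABB·C·ABB·ABB
    A ↦ C
    B ↦ ABB
    C ↦ BC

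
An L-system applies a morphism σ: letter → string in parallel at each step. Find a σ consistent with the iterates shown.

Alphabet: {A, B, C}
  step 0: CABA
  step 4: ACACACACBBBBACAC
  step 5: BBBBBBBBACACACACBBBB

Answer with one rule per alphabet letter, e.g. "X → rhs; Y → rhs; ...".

A->B, B->AC, C->B

  step 4 ⇒ step 5: ACACACACBBBBACAC ⇒ B·B·B·B·B·B·B·B·AC·AC·AC·AC·B·B·B·B
    A ↦ B
    B ↦ AC
    C ↦ B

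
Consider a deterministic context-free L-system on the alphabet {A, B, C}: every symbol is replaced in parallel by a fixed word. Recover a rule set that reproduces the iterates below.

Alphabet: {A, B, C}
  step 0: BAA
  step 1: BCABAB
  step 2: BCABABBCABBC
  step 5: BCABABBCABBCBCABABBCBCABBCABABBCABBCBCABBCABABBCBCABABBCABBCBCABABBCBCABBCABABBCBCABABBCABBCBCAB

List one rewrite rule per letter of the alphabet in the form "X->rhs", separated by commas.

  step 1 ⇒ step 2: BCABAB ⇒ BC·AB·AB·BC·AB·BC
    A ↦ AB
    B ↦ BC
    C ↦ AB

A->AB, B->BC, C->AB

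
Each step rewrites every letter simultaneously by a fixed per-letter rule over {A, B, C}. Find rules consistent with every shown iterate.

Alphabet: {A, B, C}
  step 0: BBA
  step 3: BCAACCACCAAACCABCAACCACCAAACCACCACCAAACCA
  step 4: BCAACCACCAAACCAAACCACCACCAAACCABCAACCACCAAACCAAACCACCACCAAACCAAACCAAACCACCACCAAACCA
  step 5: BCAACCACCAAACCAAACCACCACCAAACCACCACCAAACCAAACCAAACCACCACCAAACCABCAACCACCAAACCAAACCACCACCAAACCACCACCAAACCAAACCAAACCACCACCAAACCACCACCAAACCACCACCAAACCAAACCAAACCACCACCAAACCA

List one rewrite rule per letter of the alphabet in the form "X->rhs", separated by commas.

  step 4 ⇒ step 5: BCAACCACCAAACCAAACCACCACCAAACCABCAACCACCAAACCAAACCACCACCAAACCAAACCAAACCACCACCAAACCA ⇒ BCA·A·CCA·CCA·A·A·CCA·A·A·CCA·CCA·CCA·A·A·CCA·CCA·CCA·A·A·CCA·A·A·CCA·A·A·CCA·CCA·CCA·A·A·CCA·BCA·A·CCA·CCA·A·A·CCA·A·A·CCA·CCA·CCA·A·A·CCA·CCA·CCA·A·A·CCA·A·A·CCA·A·A·CCA·CCA·CCA·A·A·CCA·CCA·CCA·A·A·CCA·CCA·CCA·A·A·CCA·A·A·CCA·A·A·CCA·CCA·CCA·A·A·CCA
    A ↦ CCA
    B ↦ BCA
    C ↦ A

A->CCA, B->BCA, C->A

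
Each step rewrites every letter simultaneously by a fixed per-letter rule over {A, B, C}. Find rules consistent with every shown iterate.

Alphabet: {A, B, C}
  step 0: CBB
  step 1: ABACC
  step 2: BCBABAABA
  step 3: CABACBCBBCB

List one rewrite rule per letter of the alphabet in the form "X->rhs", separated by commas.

  step 2 ⇒ step 3: BCBABAABA ⇒ C·ABA·C·B·C·B·B·C·B
    A ↦ B
    B ↦ C
    C ↦ ABA

A->B, B->C, C->ABA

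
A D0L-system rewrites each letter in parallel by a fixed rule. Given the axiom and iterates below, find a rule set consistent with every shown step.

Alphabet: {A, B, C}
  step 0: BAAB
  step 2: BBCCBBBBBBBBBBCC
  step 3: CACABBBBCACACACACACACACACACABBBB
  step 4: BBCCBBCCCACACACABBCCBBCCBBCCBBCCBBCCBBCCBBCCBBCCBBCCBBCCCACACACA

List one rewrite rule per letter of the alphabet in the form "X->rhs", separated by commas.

  step 3 ⇒ step 4: CACABBBBCACACACACACACACACACABBBB ⇒ BB·CC·BB·CC·CA·CA·CA·CA·BB·CC·BB·CC·BB·CC·BB·CC·BB·CC·BB·CC·BB·CC·BB·CC·BB·CC·BB·CC·CA·CA·CA·CA
    A ↦ CC
    B ↦ CA
    C ↦ BB

A->CC, B->CA, C->BB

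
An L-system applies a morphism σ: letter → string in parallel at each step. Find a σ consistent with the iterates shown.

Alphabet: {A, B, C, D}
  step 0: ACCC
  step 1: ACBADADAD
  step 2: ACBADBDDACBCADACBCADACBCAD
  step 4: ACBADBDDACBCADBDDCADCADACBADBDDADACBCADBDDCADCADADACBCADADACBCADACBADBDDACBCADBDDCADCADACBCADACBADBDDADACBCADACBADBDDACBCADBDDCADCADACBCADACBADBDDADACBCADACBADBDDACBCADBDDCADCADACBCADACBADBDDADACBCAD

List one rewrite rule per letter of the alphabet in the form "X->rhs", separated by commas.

  step 1 ⇒ step 2: ACBADADAD ⇒ ACB·AD·BDD·ACB·CAD·ACB·CAD·ACB·CAD
    A ↦ ACB
    B ↦ BDD
    C ↦ AD
    D ↦ CAD

A->ACB, B->BDD, C->AD, D->CAD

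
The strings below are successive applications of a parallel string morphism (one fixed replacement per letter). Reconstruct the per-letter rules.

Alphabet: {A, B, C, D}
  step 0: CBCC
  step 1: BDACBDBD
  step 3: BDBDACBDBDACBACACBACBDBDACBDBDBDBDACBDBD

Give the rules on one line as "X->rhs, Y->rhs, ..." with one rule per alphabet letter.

  step 0 ⇒ step 1: CBCC ⇒ BD·AC·BD·BD
    B ↦ AC
    C ↦ BD
    A ↦ BD  (constrained at step 1)
    D ↦ BAC  (constrained at step 1)

A->BD, B->AC, C->BD, D->BAC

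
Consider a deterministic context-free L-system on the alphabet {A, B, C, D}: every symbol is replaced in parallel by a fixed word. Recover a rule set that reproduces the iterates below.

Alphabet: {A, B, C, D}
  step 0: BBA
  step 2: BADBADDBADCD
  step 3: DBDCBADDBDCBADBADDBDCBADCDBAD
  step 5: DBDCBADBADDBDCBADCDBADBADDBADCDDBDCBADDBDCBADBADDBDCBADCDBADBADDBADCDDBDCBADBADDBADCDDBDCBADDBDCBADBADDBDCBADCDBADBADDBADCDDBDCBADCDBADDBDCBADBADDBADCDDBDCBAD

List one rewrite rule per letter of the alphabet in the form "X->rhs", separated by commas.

  step 2 ⇒ step 3: BADBADDBADCD ⇒ D·BDC·BAD·D·BDC·BAD·BAD·D·BDC·BAD·CD·BAD
    A ↦ BDC
    B ↦ D
    C ↦ CD
    D ↦ BAD

A->BDC, B->D, C->CD, D->BAD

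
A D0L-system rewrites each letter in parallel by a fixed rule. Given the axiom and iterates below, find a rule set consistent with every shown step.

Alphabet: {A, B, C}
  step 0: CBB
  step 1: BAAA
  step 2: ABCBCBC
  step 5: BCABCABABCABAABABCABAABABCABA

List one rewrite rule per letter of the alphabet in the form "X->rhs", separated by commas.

A->BC, B->A, C->BA

  step 1 ⇒ step 2: BAAA ⇒ A·BC·BC·BC
    A ↦ BC
    B ↦ A
  step 0 ⇒ step 1: CBB ⇒ BA·A·A
    C ↦ BA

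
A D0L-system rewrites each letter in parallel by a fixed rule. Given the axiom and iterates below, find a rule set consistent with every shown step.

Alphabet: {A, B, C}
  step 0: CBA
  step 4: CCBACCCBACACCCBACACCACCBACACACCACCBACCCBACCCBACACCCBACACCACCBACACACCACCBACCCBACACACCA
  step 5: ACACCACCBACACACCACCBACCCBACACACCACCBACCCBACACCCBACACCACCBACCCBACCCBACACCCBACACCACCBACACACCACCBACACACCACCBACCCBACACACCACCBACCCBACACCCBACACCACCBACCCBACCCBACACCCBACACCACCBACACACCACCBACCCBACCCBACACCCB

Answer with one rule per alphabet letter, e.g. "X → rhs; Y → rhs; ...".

  step 4 ⇒ step 5: CCBACCCBACACCCBACACCACCBACACACCACCBACCCBACCCBACACCCBACACCACCBACACACCACCBACCCBACACACCA ⇒ AC·AC·CA·CCB·AC·AC·AC·CA·CCB·AC·CCB·AC·AC·AC·CA·CCB·AC·CCB·AC·AC·CCB·AC·AC·CA·CCB·AC·CCB·AC·CCB·AC·AC·CCB·AC·AC·CA·CCB·AC·AC·AC·CA·CCB·AC·AC·AC·CA·CCB·AC·CCB·AC·AC·AC·CA·CCB·AC·CCB·AC·AC·CCB·AC·AC·CA·CCB·AC·CCB·AC·CCB·AC·AC·CCB·AC·AC·CA·CCB·AC·AC·AC·CA·CCB·AC·CCB·AC·CCB·AC·AC·CCB
    A ↦ CCB
    B ↦ CA
    C ↦ AC

A->CCB, B->CA, C->AC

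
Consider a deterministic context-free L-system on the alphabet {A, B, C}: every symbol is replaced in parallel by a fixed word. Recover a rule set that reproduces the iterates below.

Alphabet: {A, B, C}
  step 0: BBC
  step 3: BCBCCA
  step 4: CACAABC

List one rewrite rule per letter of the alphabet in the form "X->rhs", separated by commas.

A->BC, B->C, C->A

  step 3 ⇒ step 4: BCBCCA ⇒ C·A·C·A·A·BC
    A ↦ BC
    B ↦ C
    C ↦ A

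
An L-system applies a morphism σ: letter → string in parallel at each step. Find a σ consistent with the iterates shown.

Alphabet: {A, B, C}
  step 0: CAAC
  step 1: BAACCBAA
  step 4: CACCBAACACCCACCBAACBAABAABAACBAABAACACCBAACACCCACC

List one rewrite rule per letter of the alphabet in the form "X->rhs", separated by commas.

A->C, B->CA, C->BAA

  step 0 ⇒ step 1: CAAC ⇒ BAA·C·C·BAA
    A ↦ C
    C ↦ BAA
    B ↦ CA  (constrained at step 1)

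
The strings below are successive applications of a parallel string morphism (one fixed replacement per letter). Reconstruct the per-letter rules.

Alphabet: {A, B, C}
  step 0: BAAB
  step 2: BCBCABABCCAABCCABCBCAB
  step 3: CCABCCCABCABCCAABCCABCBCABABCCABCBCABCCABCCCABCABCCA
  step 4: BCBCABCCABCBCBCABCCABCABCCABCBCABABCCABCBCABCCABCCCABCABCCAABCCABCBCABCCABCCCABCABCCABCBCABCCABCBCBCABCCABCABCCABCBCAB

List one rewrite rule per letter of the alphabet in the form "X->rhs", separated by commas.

A->AB, B->CCA, C->BC

  step 3 ⇒ step 4: CCABCCCABCABCCAABCCABCBCABABCCABCBCABCCABCCCABCABCCA ⇒ BC·BC·AB·CCA·BC·BC·BC·AB·CCA·BC·AB·CCA·BC·BC·AB·AB·CCA·BC·BC·AB·CCA·BC·CCA·BC·AB·CCA·AB·CCA·BC·BC·AB·CCA·BC·CCA·BC·AB·CCA·BC·BC·AB·CCA·BC·BC·BC·AB·CCA·BC·AB·CCA·BC·BC·AB
    A ↦ AB
    B ↦ CCA
    C ↦ BC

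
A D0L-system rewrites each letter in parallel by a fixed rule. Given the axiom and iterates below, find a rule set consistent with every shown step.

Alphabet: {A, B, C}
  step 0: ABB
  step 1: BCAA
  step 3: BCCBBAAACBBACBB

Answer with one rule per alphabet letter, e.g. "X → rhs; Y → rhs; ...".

A->BC, B->A, C->CBB

  step 0 ⇒ step 1: ABB ⇒ BC·A·A
    A ↦ BC
    B ↦ A
    C ↦ CBB  (constrained at step 1)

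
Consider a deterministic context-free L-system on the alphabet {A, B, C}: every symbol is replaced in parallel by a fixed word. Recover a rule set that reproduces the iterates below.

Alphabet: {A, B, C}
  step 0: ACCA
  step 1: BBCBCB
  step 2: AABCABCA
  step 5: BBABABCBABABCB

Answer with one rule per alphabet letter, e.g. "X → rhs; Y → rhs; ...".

  step 1 ⇒ step 2: BBCBCB ⇒ A·A·BC·A·BC·A
    B ↦ A
    C ↦ BC
  step 0 ⇒ step 1: ACCA ⇒ B·BC·BC·B
    A ↦ B

A->B, B->A, C->BC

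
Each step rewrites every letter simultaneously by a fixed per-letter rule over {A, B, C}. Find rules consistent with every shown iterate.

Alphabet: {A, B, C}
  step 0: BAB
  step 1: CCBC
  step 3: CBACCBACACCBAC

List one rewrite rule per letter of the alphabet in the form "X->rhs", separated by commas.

A->CB, B->C, C->AC

  step 0 ⇒ step 1: BAB ⇒ C·CB·C
    A ↦ CB
    B ↦ C
    C ↦ AC  (constrained at step 1)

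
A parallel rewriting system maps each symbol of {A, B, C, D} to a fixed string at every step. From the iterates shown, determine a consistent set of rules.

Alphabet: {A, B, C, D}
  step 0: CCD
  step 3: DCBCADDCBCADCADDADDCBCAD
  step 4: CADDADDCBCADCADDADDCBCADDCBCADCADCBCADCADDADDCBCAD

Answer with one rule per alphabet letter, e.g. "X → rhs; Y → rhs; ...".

  step 3 ⇒ step 4: DCBCADDCBCADCADDADDCBCAD ⇒ CAD·D·AD·D·CB·CAD·CAD·D·AD·D·CB·CAD·D·CB·CAD·CAD·CB·CAD·CAD·D·AD·D·CB·CAD
    A ↦ CB
    B ↦ AD
    C ↦ D
    D ↦ CAD

A->CB, B->AD, C->D, D->CAD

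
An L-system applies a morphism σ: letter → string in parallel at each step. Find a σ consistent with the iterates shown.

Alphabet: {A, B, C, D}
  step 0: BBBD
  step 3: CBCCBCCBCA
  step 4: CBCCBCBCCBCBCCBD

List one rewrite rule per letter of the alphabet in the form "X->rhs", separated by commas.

A->D, B->C, C->CB, D->A

  step 3 ⇒ step 4: CBCCBCCBCA ⇒ CB·C·CB·CB·C·CB·CB·C·CB·D
    A ↦ D
    B ↦ C
    C ↦ CB
    D ↦ A  (constrained at step 0)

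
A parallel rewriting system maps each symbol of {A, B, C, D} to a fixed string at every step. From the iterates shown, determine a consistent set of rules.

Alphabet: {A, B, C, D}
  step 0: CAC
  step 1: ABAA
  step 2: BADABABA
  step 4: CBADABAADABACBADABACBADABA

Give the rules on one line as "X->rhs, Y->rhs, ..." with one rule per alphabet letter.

  step 1 ⇒ step 2: ABAA ⇒ BA·DA·BA·BA
    A ↦ BA
    B ↦ DA
  step 0 ⇒ step 1: CAC ⇒ A·BA·A
    C ↦ A
    D ↦ C  (constrained at step 2)

A->BA, B->DA, C->A, D->C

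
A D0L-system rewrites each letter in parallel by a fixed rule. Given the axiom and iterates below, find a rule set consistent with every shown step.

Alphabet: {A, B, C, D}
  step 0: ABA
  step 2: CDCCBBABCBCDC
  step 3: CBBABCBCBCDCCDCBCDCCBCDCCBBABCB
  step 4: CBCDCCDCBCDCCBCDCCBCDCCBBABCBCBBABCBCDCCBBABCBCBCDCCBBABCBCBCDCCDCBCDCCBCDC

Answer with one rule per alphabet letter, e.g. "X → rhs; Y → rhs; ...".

A->B, B->CDC, C->CB, D->BAB

  step 3 ⇒ step 4: CBBABCBCBCDCCDCBCDCCBCDCCBBABCB ⇒ CB·CDC·CDC·B·CDC·CB·CDC·CB·CDC·CB·BAB·CB·CB·BAB·CB·CDC·CB·BAB·CB·CB·CDC·CB·BAB·CB·CB·CDC·CDC·B·CDC·CB·CDC
    A ↦ B
    B ↦ CDC
    C ↦ CB
    D ↦ BAB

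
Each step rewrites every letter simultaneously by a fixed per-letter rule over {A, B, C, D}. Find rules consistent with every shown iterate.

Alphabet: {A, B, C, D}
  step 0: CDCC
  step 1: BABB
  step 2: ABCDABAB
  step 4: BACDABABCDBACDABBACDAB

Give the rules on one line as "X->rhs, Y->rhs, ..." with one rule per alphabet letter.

A->CD, B->AB, C->B, D->A

  step 1 ⇒ step 2: BABB ⇒ AB·CD·AB·AB
    A ↦ CD
    B ↦ AB
  step 0 ⇒ step 1: CDCC ⇒ B·A·B·B
    C ↦ B
  step 0 ⇒ step 1: CDCC ⇒ B·A·B·B
    D ↦ A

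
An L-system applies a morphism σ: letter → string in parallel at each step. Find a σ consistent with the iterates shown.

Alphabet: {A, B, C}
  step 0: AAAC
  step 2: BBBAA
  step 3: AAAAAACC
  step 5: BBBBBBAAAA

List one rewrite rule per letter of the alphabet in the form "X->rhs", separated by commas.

A->C, B->AA, C->B

  step 2 ⇒ step 3: BBBAA ⇒ AA·AA·AA·C·C
    A ↦ C
    B ↦ AA
    C ↦ B  (constrained at step 0)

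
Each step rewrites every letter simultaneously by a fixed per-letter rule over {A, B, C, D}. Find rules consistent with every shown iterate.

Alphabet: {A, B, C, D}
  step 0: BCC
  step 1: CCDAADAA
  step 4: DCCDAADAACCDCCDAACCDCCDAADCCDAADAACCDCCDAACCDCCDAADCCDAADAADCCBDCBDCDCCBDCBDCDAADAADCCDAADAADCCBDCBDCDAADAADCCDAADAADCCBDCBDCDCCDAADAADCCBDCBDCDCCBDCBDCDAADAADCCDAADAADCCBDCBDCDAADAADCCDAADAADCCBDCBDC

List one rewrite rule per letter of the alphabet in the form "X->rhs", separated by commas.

A->BDC, B->CC, C->DAA, D->DCC

  step 0 ⇒ step 1: BCC ⇒ CC·DAA·DAA
    B ↦ CC
    C ↦ DAA
    A ↦ BDC  (constrained at step 1)
    D ↦ DCC  (constrained at step 1)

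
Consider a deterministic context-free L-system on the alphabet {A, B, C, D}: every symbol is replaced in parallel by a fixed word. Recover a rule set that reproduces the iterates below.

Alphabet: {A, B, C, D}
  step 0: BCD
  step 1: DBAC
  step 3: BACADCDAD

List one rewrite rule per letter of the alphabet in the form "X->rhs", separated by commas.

  step 0 ⇒ step 1: BCD ⇒ D·BA·C
    B ↦ D
    C ↦ BA
    D ↦ C
    A ↦ AD  (constrained at step 1)

A->AD, B->D, C->BA, D->C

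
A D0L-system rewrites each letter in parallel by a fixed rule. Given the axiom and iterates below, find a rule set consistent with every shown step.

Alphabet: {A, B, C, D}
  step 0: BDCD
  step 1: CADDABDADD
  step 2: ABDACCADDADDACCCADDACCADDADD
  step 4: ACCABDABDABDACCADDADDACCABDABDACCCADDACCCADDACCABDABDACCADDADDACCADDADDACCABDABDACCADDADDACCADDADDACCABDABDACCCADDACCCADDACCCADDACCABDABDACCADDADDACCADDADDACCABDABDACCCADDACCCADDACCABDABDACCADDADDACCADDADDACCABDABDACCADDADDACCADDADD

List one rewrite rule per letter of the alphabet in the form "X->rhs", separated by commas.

  step 1 ⇒ step 2: CADDABDADD ⇒ ABD·ACC·ADD·ADD·ACC·C·ADD·ACC·ADD·ADD
    A ↦ ACC
    B ↦ C
    C ↦ ABD
    D ↦ ADD

A->ACC, B->C, C->ABD, D->ADD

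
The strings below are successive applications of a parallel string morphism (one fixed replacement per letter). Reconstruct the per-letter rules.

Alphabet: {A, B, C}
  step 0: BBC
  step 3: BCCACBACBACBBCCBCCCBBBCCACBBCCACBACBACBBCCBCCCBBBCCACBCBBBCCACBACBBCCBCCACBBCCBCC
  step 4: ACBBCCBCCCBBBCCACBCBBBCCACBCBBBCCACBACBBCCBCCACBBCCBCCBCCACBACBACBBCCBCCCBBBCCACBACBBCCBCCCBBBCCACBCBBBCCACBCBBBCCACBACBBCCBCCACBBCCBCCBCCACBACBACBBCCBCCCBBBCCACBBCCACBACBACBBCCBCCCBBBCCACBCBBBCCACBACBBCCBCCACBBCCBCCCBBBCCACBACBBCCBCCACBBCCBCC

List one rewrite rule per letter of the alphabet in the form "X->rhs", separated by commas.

A->CBB, B->ACB, C->BCC

  step 3 ⇒ step 4: BCCACBACBACBBCCBCCCBBBCCACBBCCACBACBACBBCCBCCCBBBCCACBCBBBCCACBACBBCCBCCACBBCCBCC ⇒ ACB·BCC·BCC·CBB·BCC·ACB·CBB·BCC·ACB·CBB·BCC·ACB·ACB·BCC·BCC·ACB·BCC·BCC·BCC·ACB·ACB·ACB·BCC·BCC·CBB·BCC·ACB·ACB·BCC·BCC·CBB·BCC·ACB·CBB·BCC·ACB·CBB·BCC·ACB·ACB·BCC·BCC·ACB·BCC·BCC·BCC·ACB·ACB·ACB·BCC·BCC·CBB·BCC·ACB·BCC·ACB·ACB·ACB·BCC·BCC·CBB·BCC·ACB·CBB·BCC·ACB·ACB·BCC·BCC·ACB·BCC·BCC·CBB·BCC·ACB·ACB·BCC·BCC·ACB·BCC·BCC
    A ↦ CBB
    B ↦ ACB
    C ↦ BCC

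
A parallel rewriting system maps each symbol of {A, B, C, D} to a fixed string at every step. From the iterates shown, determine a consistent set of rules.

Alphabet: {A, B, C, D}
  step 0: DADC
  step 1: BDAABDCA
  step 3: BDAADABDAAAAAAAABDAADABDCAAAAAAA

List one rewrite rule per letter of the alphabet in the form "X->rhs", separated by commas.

  step 0 ⇒ step 1: DADC ⇒ BD·AA·BD·CA
    A ↦ AA
    C ↦ CA
    D ↦ BD
    B ↦ DA  (constrained at step 1)

A->AA, B->DA, C->CA, D->BD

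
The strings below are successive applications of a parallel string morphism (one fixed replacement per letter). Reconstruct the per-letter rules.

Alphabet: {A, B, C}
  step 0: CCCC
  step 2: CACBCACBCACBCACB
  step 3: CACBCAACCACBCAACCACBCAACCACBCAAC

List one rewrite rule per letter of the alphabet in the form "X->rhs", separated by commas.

A->CB, B->AC, C->CA

  step 2 ⇒ step 3: CACBCACBCACBCACB ⇒ CA·CB·CA·AC·CA·CB·CA·AC·CA·CB·CA·AC·CA·CB·CA·AC
    A ↦ CB
    B ↦ AC
    C ↦ CA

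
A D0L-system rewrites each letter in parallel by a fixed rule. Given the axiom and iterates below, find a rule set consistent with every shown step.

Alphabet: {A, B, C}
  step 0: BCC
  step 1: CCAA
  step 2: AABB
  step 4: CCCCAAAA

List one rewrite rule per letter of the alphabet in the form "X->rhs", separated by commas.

A->B, B->CC, C->A

  step 1 ⇒ step 2: CCAA ⇒ A·A·B·B
    A ↦ B
    C ↦ A
  step 0 ⇒ step 1: BCC ⇒ CC·A·A
    B ↦ CC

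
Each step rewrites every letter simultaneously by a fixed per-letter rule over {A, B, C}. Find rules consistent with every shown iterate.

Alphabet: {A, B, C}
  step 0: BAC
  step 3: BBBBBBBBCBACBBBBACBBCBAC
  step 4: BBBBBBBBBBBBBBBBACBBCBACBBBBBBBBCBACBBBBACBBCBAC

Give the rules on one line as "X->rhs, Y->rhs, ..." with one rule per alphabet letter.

  step 3 ⇒ step 4: BBBBBBBBCBACBBBBACBBCBAC ⇒ BB·BB·BB·BB·BB·BB·BB·BB·AC·BB·CB·AC·BB·BB·BB·BB·CB·AC·BB·BB·AC·BB·CB·AC
    A ↦ CB
    B ↦ BB
    C ↦ AC

A->CB, B->BB, C->AC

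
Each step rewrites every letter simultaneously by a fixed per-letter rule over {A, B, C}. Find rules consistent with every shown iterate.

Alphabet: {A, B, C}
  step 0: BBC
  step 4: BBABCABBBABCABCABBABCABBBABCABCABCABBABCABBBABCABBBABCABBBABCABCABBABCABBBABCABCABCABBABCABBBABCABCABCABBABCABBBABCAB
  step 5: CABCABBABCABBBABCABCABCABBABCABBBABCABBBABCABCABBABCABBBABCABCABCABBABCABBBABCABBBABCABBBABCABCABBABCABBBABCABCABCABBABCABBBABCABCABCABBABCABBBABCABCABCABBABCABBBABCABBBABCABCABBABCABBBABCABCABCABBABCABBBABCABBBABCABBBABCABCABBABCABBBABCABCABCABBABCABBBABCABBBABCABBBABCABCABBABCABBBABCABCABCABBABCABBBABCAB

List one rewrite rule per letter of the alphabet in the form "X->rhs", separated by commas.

A->BAB, B->CAB, C->B

  step 4 ⇒ step 5: BBABCABBBABCABCABBABCABBBABCABCABCABBABCABBBABCABBBABCABBBABCABCABBABCABBBABCABCABCABBABCABBBABCABCABCABBABCABBBABCAB ⇒ CAB·CAB·BAB·CAB·B·BAB·CAB·CAB·CAB·BAB·CAB·B·BAB·CAB·B·BAB·CAB·CAB·BAB·CAB·B·BAB·CAB·CAB·CAB·BAB·CAB·B·BAB·CAB·B·BAB·CAB·B·BAB·CAB·CAB·BAB·CAB·B·BAB·CAB·CAB·CAB·BAB·CAB·B·BAB·CAB·CAB·CAB·BAB·CAB·B·BAB·CAB·CAB·CAB·BAB·CAB·B·BAB·CAB·B·BAB·CAB·CAB·BAB·CAB·B·BAB·CAB·CAB·CAB·BAB·CAB·B·BAB·CAB·B·BAB·CAB·B·BAB·CAB·CAB·BAB·CAB·B·BAB·CAB·CAB·CAB·BAB·CAB·B·BAB·CAB·B·BAB·CAB·B·BAB·CAB·CAB·BAB·CAB·B·BAB·CAB·CAB·CAB·BAB·CAB·B·BAB·CAB
    A ↦ BAB
    B ↦ CAB
    C ↦ B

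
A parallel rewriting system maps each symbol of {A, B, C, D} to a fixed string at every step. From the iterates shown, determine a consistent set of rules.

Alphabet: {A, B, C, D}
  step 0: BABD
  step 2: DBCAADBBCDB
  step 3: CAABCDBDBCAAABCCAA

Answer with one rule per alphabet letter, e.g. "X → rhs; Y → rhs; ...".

A->DB, B->A, C->BC, D->CA

  step 2 ⇒ step 3: DBCAADBBCDB ⇒ CA·A·BC·DB·DB·CA·A·A·BC·CA·A
    A ↦ DB
    B ↦ A
    C ↦ BC
    D ↦ CA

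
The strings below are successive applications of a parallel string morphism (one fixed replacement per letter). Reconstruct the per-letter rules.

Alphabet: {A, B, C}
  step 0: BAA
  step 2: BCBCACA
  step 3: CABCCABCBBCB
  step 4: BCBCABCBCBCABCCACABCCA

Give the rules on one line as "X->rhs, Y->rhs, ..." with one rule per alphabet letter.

A->B, B->CA, C->BC

  step 3 ⇒ step 4: CABCCABCBBCB ⇒ BC·B·CA·BC·BC·B·CA·BC·CA·CA·BC·CA
    A ↦ B
    B ↦ CA
    C ↦ BC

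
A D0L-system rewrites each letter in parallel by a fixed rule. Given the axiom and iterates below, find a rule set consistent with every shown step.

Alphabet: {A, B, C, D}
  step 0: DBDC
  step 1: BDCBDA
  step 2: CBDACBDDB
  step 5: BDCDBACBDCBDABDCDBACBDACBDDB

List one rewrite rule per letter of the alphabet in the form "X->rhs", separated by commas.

A->DB, B->C, C->A, D->BD

  step 1 ⇒ step 2: BDCBDA ⇒ C·BD·A·C·BD·DB
    A ↦ DB
    B ↦ C
    C ↦ A
    D ↦ BD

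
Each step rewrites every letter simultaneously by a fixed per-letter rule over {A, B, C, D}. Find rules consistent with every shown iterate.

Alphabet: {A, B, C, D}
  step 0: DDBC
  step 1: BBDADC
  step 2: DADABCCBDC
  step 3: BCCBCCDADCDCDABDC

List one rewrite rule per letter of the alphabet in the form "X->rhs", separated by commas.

A->CC, B->DA, C->DC, D->B

  step 2 ⇒ step 3: DADABCCBDC ⇒ B·CC·B·CC·DA·DC·DC·DA·B·DC
    A ↦ CC
    B ↦ DA
    C ↦ DC
    D ↦ B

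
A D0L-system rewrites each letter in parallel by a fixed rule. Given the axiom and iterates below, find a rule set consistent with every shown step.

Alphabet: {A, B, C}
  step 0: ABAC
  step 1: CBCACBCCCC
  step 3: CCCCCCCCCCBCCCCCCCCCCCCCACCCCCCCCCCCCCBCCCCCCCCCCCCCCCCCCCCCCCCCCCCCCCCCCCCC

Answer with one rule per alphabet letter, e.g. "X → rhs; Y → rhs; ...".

A->CBC, B->A, C->CCC

  step 0 ⇒ step 1: ABAC ⇒ CBC·A·CBC·CCC
    A ↦ CBC
    B ↦ A
    C ↦ CCC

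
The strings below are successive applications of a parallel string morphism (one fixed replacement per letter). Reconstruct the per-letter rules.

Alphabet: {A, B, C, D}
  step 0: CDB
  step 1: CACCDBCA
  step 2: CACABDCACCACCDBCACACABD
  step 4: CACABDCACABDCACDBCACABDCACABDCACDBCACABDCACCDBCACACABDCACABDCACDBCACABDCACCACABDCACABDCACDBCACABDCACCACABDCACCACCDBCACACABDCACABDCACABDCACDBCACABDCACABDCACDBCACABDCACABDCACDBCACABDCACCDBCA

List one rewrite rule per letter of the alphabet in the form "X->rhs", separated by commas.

A->ABD, B->CA, C->CAC, D->CDB

  step 1 ⇒ step 2: CACCDBCA ⇒ CAC·ABD·CAC·CAC·CDB·CA·CAC·ABD
    A ↦ ABD
    B ↦ CA
    C ↦ CAC
    D ↦ CDB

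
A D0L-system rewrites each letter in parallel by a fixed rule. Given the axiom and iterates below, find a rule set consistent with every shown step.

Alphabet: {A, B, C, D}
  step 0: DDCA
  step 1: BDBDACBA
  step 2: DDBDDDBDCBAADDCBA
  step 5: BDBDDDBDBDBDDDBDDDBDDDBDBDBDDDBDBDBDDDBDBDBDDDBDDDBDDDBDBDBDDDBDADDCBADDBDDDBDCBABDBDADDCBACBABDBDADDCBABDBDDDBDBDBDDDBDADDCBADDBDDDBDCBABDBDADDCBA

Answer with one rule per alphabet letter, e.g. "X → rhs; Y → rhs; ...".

  step 1 ⇒ step 2: BDBDACBA ⇒ DD·BD·DD·BD·CBA·A·DD·CBA
    A ↦ CBA
    B ↦ DD
    C ↦ A
    D ↦ BD

A->CBA, B->DD, C->A, D->BD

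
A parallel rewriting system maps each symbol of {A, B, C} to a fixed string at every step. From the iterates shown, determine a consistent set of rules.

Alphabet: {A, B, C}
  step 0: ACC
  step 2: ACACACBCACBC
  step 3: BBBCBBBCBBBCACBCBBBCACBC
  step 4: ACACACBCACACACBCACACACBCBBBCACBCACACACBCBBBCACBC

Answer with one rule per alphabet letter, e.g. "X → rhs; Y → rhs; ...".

  step 3 ⇒ step 4: BBBCBBBCBBBCACBCBBBCACBC ⇒ AC·AC·AC·BC·AC·AC·AC·BC·AC·AC·AC·BC·BB·BC·AC·BC·AC·AC·AC·BC·BB·BC·AC·BC
    A ↦ BB
    B ↦ AC
    C ↦ BC

A->BB, B->AC, C->BC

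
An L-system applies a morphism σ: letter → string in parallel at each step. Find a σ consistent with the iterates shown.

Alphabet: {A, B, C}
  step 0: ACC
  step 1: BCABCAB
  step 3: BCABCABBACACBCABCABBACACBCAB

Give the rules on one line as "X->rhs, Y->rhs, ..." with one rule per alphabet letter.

  step 0 ⇒ step 1: ACC ⇒ B·CAB·CAB
    A ↦ B
    C ↦ CAB
    B ↦ AC  (constrained at step 1)

A->B, B->AC, C->CAB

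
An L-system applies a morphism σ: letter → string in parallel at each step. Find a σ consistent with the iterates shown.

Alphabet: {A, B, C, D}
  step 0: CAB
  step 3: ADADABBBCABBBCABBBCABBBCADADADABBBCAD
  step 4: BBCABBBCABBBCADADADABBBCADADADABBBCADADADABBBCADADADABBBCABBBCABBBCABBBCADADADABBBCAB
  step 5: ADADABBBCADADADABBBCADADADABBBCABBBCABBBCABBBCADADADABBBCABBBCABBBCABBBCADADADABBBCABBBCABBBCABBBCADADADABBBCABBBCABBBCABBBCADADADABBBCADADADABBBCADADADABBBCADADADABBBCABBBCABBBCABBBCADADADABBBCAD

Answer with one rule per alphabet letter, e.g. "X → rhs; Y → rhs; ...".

  step 4 ⇒ step 5: BBCABBBCABBBCADADADABBBCADADADABBBCADADADABBBCADADADABBBCABBBCABBBCABBBCADADADABBBCAB ⇒ AD·AD·AB·BBC·AD·AD·AD·AB·BBC·AD·AD·AD·AB·BBC·AB·BBC·AB·BBC·AB·BBC·AD·AD·AD·AB·BBC·AB·BBC·AB·BBC·AB·BBC·AD·AD·AD·AB·BBC·AB·BBC·AB·BBC·AB·BBC·AD·AD·AD·AB·BBC·AB·BBC·AB·BBC·AB·BBC·AD·AD·AD·AB·BBC·AD·AD·AD·AB·BBC·AD·AD·AD·AB·BBC·AD·AD·AD·AB·BBC·AB·BBC·AB·BBC·AB·BBC·AD·AD·AD·AB·BBC·AD
    A ↦ BBC
    B ↦ AD
    C ↦ AB
    D ↦ AB

A->BBC, B->AD, C->AB, D->AB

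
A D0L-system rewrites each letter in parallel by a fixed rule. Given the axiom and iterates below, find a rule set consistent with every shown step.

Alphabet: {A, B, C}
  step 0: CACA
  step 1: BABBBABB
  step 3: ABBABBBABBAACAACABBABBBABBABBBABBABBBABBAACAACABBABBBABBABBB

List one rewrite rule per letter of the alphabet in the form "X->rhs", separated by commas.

  step 0 ⇒ step 1: CACA ⇒ B·ABB·B·ABB
    A ↦ ABB
    C ↦ B
    B ↦ AAC  (constrained at step 1)

A->ABB, B->AAC, C->B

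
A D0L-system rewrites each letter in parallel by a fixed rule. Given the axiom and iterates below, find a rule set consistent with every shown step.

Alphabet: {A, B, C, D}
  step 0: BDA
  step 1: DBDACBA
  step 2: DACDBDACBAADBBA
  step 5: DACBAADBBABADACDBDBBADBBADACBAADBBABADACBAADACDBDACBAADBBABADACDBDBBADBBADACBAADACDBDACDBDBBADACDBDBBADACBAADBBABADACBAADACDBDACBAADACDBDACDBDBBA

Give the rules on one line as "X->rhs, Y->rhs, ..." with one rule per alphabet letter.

  step 1 ⇒ step 2: DBDACBA ⇒ DAC·DB·DAC·BA·A·DB·BA
    A ↦ BA
    B ↦ DB
    C ↦ A
    D ↦ DAC

A->BA, B->DB, C->A, D->DAC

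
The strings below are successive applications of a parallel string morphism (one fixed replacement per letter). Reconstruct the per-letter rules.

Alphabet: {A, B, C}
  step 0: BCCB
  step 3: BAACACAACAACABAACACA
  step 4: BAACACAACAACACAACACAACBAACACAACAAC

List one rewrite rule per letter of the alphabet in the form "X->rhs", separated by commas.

A->AC, B->BA, C->A

  step 3 ⇒ step 4: BAACACAACAACABAACACA ⇒ BA·AC·AC·A·AC·A·AC·AC·A·AC·AC·A·AC·BA·AC·AC·A·AC·A·AC
    A ↦ AC
    B ↦ BA
    C ↦ A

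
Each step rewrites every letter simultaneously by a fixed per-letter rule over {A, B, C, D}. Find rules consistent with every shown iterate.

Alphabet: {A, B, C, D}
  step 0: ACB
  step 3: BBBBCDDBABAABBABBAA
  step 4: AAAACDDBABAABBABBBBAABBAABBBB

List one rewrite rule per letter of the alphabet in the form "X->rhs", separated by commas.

A->BB, B->A, C->CDD, D->BA

  step 3 ⇒ step 4: BBBBCDDBABAABBABBAA ⇒ A·A·A·A·CDD·BA·BA·A·BB·A·BB·BB·A·A·BB·A·A·BB·BB
    A ↦ BB
    B ↦ A
    C ↦ CDD
    D ↦ BA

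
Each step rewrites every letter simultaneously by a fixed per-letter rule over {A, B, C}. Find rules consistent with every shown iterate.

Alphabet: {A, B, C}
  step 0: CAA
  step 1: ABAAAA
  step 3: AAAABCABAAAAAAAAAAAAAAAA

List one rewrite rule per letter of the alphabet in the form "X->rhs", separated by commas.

A->AA, B->BC, C->AB

  step 0 ⇒ step 1: CAA ⇒ AB·AA·AA
    A ↦ AA
    C ↦ AB
    B ↦ BC  (constrained at step 1)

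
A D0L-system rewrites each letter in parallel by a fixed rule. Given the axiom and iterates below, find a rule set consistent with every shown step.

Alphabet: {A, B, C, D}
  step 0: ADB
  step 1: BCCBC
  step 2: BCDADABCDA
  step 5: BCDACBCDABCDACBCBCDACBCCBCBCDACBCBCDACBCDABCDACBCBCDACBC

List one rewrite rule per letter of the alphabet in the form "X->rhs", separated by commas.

  step 1 ⇒ step 2: BCCBC ⇒ BC·DA·DA·BC·DA
    B ↦ BC
    C ↦ DA
  step 0 ⇒ step 1: ADB ⇒ BC·C·BC
    A ↦ BC
  step 0 ⇒ step 1: ADB ⇒ BC·C·BC
    D ↦ C

A->BC, B->BC, C->DA, D->C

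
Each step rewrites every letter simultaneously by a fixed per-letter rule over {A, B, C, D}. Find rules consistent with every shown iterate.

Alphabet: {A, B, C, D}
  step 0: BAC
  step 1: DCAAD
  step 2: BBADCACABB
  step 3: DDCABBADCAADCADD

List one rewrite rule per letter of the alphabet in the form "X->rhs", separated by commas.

  step 2 ⇒ step 3: BBADCACABB ⇒ D·D·CA·BB·AD·CA·AD·CA·D·D
    A ↦ CA
    B ↦ D
    C ↦ AD
    D ↦ BB

A->CA, B->D, C->AD, D->BB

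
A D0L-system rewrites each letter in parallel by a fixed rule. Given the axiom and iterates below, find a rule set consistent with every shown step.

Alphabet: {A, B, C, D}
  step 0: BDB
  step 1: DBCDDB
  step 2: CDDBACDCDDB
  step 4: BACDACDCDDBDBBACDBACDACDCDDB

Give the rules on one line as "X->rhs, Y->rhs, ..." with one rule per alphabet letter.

  step 1 ⇒ step 2: DBCDDB ⇒ CD·DB·A·CD·CD·DB
    B ↦ DB
    C ↦ A
    D ↦ CD
    A ↦ B  (constrained at step 2)

A->B, B->DB, C->A, D->CD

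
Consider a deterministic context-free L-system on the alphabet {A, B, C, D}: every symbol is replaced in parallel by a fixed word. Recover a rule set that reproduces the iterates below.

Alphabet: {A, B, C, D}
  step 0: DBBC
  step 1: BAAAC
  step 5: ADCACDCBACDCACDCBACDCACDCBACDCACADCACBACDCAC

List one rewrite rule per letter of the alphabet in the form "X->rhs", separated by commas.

A->DC, B->A, C->AC, D->B

  step 0 ⇒ step 1: DBBC ⇒ B·A·A·AC
    B ↦ A
    C ↦ AC
    D ↦ B
    A ↦ DC  (constrained at step 1)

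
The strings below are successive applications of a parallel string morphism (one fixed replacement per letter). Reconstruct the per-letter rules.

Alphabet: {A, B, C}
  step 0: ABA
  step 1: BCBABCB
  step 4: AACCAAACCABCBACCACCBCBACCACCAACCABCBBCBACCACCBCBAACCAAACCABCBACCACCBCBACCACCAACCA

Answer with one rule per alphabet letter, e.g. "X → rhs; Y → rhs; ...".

  step 0 ⇒ step 1: ABA ⇒ BCB·A·BCB
    A ↦ BCB
    B ↦ A
    C ↦ ACC  (constrained at step 1)

A->BCB, B->A, C->ACC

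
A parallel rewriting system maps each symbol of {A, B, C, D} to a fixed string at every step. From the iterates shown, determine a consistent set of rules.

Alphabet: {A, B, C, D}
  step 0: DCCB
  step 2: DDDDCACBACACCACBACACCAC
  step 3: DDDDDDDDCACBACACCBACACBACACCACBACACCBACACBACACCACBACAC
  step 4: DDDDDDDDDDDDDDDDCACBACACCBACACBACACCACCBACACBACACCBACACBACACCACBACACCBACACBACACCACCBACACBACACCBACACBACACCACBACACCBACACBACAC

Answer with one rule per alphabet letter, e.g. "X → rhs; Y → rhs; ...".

A->BA, B->C, C->CAC, D->DD

  step 3 ⇒ step 4: DDDDDDDDCACBACACCBACACBACACCACBACACCBACACBACACCACBACAC ⇒ DD·DD·DD·DD·DD·DD·DD·DD·CAC·BA·CAC·C·BA·CAC·BA·CAC·CAC·C·BA·CAC·BA·CAC·C·BA·CAC·BA·CAC·CAC·BA·CAC·C·BA·CAC·BA·CAC·CAC·C·BA·CAC·BA·CAC·C·BA·CAC·BA·CAC·CAC·BA·CAC·C·BA·CAC·BA·CAC
    A ↦ BA
    B ↦ C
    C ↦ CAC
    D ↦ DD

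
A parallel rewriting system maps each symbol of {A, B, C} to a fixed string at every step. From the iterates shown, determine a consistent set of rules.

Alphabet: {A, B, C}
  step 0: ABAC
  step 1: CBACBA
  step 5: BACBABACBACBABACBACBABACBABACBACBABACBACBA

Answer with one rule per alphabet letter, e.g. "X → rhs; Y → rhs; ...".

A->C, B->BA, C->BA

  step 0 ⇒ step 1: ABAC ⇒ C·BA·C·BA
    A ↦ C
    B ↦ BA
    C ↦ BA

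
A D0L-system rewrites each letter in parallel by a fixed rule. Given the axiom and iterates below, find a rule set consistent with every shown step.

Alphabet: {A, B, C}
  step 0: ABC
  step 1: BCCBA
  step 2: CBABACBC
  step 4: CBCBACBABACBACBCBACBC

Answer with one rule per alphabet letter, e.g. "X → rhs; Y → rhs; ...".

A->BC, B->C, C->BA

  step 1 ⇒ step 2: BCCBA ⇒ C·BA·BA·C·BC
    A ↦ BC
    B ↦ C
    C ↦ BA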